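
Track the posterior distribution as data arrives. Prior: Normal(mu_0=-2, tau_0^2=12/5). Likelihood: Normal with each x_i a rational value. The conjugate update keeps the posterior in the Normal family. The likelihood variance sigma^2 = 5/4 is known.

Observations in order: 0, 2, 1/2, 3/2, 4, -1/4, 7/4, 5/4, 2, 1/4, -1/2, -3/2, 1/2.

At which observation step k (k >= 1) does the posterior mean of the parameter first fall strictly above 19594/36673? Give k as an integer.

obs 1: x=0 → posterior Normal(-50/73, 60/73)
obs 2: x=2 → posterior Normal(46/121, 60/121)
obs 3: x=1/2 → posterior Normal(70/169, 60/169)
obs 4: x=3/2 → posterior Normal(142/217, 60/217)
obs 5: x=4 → posterior Normal(334/265, 12/53)
obs 6: x=-1/4 → posterior Normal(322/313, 60/313)
obs 7: x=7/4 → posterior Normal(406/361, 60/361)
obs 8: x=5/4 → posterior Normal(466/409, 60/409)
obs 9: x=2 → posterior Normal(562/457, 60/457)
obs 10: x=1/4 → posterior Normal(574/505, 12/101)
obs 11: x=-1/2 → posterior Normal(550/553, 60/553)
obs 12: x=-3/2 → posterior Normal(478/601, 60/601)
obs 13: x=1/2 → posterior Normal(502/649, 60/649)

k = 4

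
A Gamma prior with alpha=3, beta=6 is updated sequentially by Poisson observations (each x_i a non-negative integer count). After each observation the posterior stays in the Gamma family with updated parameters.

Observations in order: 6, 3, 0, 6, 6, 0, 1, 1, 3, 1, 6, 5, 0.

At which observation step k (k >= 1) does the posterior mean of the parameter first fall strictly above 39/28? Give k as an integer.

obs 1: x=6 → posterior Gamma(9, 7)
obs 2: x=3 → posterior Gamma(12, 8)
obs 3: x=0 → posterior Gamma(12, 9)
obs 4: x=6 → posterior Gamma(18, 10)
obs 5: x=6 → posterior Gamma(24, 11)
obs 6: x=0 → posterior Gamma(24, 12)
obs 7: x=1 → posterior Gamma(25, 13)
obs 8: x=1 → posterior Gamma(26, 14)
obs 9: x=3 → posterior Gamma(29, 15)
obs 10: x=1 → posterior Gamma(30, 16)
obs 11: x=6 → posterior Gamma(36, 17)
obs 12: x=5 → posterior Gamma(41, 18)
obs 13: x=0 → posterior Gamma(41, 19)

k = 2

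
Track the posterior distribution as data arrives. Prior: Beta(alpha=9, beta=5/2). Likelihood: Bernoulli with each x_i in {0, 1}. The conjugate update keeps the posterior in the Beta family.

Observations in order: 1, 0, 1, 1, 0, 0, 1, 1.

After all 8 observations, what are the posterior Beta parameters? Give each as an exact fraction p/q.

alpha=14, beta=11/2

obs 1: x=1 → posterior Beta(10, 5/2)
obs 2: x=0 → posterior Beta(10, 7/2)
obs 3: x=1 → posterior Beta(11, 7/2)
obs 4: x=1 → posterior Beta(12, 7/2)
obs 5: x=0 → posterior Beta(12, 9/2)
obs 6: x=0 → posterior Beta(12, 11/2)
obs 7: x=1 → posterior Beta(13, 11/2)
obs 8: x=1 → posterior Beta(14, 11/2)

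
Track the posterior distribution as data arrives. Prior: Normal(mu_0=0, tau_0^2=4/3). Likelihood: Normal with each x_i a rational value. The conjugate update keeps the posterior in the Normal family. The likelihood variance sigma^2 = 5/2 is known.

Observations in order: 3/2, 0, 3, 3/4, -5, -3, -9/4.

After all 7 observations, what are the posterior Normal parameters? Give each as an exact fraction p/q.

mu_0=-40/71, tau_0^2=20/71

obs 1: x=3/2 → posterior Normal(12/23, 20/23)
obs 2: x=0 → posterior Normal(12/31, 20/31)
obs 3: x=3 → posterior Normal(12/13, 20/39)
obs 4: x=3/4 → posterior Normal(42/47, 20/47)
obs 5: x=-5 → posterior Normal(2/55, 4/11)
obs 6: x=-3 → posterior Normal(-22/63, 20/63)
obs 7: x=-9/4 → posterior Normal(-40/71, 20/71)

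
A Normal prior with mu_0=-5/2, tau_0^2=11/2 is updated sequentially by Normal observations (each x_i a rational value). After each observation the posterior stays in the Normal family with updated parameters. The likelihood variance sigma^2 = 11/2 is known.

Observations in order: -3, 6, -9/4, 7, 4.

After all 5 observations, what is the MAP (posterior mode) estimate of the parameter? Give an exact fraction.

obs 1: x=-3 → posterior Normal(-11/4, 11/4)
obs 2: x=6 → posterior Normal(1/6, 11/6)
obs 3: x=-9/4 → posterior Normal(-7/16, 11/8)
obs 4: x=7 → posterior Normal(21/20, 11/10)
obs 5: x=4 → posterior Normal(37/24, 11/12)

37/24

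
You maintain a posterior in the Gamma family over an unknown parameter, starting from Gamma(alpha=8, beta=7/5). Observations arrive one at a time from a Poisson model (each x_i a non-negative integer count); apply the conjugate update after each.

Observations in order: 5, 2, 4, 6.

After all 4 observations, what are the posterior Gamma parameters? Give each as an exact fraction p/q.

alpha=25, beta=27/5

obs 1: x=5 → posterior Gamma(13, 12/5)
obs 2: x=2 → posterior Gamma(15, 17/5)
obs 3: x=4 → posterior Gamma(19, 22/5)
obs 4: x=6 → posterior Gamma(25, 27/5)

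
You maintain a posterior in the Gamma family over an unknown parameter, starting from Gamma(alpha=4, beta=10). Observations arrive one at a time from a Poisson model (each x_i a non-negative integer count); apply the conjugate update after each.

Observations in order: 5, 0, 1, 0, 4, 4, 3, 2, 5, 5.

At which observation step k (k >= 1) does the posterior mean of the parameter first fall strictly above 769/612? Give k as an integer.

obs 1: x=5 → posterior Gamma(9, 11)
obs 2: x=0 → posterior Gamma(9, 12)
obs 3: x=1 → posterior Gamma(10, 13)
obs 4: x=0 → posterior Gamma(10, 14)
obs 5: x=4 → posterior Gamma(14, 15)
obs 6: x=4 → posterior Gamma(18, 16)
obs 7: x=3 → posterior Gamma(21, 17)
obs 8: x=2 → posterior Gamma(23, 18)
obs 9: x=5 → posterior Gamma(28, 19)
obs 10: x=5 → posterior Gamma(33, 20)

k = 8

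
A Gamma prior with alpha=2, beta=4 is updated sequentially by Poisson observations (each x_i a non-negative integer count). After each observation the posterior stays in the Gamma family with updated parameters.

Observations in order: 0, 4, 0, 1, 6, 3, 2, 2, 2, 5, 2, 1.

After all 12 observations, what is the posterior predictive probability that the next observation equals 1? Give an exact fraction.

39876839873547476187114211808410337280/139288917338851014461418017489467720433

obs 1: x=0 → posterior Gamma(2, 5)
obs 2: x=4 → posterior Gamma(6, 6)
obs 3: x=0 → posterior Gamma(6, 7)
obs 4: x=1 → posterior Gamma(7, 8)
obs 5: x=6 → posterior Gamma(13, 9)
obs 6: x=3 → posterior Gamma(16, 10)
obs 7: x=2 → posterior Gamma(18, 11)
obs 8: x=2 → posterior Gamma(20, 12)
obs 9: x=2 → posterior Gamma(22, 13)
obs 10: x=5 → posterior Gamma(27, 14)
obs 11: x=2 → posterior Gamma(29, 15)
obs 12: x=1 → posterior Gamma(30, 16)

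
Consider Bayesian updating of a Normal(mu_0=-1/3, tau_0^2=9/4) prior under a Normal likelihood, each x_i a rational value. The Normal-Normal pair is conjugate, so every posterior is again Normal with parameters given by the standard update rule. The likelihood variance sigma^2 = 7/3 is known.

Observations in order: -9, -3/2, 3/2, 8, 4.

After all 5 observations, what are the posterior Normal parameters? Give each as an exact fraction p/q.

obs 1: x=-9 → posterior Normal(-757/165, 63/55)
obs 2: x=-3/2 → posterior Normal(-1757/492, 63/82)
obs 3: x=3/2 → posterior Normal(-757/327, 63/109)
obs 4: x=8 → posterior Normal(-109/408, 63/136)
obs 5: x=4 → posterior Normal(215/489, 63/163)

mu_0=215/489, tau_0^2=63/163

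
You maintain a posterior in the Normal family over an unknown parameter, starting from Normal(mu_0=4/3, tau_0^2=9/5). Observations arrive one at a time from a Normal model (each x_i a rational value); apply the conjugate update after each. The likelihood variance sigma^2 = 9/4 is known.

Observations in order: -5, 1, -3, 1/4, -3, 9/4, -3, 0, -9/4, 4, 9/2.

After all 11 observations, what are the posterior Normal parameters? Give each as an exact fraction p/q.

obs 1: x=-5 → posterior Normal(-40/27, 1)
obs 2: x=1 → posterior Normal(-28/39, 9/13)
obs 3: x=-3 → posterior Normal(-64/51, 9/17)
obs 4: x=1/4 → posterior Normal(-61/63, 3/7)
obs 5: x=-3 → posterior Normal(-97/75, 9/25)
obs 6: x=9/4 → posterior Normal(-70/87, 9/29)
obs 7: x=-3 → posterior Normal(-106/99, 3/11)
obs 8: x=0 → posterior Normal(-106/111, 9/37)
obs 9: x=-9/4 → posterior Normal(-133/123, 9/41)
obs 10: x=4 → posterior Normal(-17/27, 1/5)
obs 11: x=9/2 → posterior Normal(-31/147, 9/49)

mu_0=-31/147, tau_0^2=9/49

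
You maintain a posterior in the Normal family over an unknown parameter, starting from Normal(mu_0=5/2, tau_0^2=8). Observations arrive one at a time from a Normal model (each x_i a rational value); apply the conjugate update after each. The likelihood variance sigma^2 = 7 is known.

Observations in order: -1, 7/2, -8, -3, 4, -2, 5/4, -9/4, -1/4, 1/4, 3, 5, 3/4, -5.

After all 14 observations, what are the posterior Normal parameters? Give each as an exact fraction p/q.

obs 1: x=-1 → posterior Normal(19/30, 56/15)
obs 2: x=7/2 → posterior Normal(75/46, 56/23)
obs 3: x=-8 → posterior Normal(-53/62, 56/31)
obs 4: x=-3 → posterior Normal(-101/78, 56/39)
obs 5: x=4 → posterior Normal(-37/94, 56/47)
obs 6: x=-2 → posterior Normal(-69/110, 56/55)
obs 7: x=5/4 → posterior Normal(-7/18, 8/9)
obs 8: x=-9/4 → posterior Normal(-85/142, 56/71)
obs 9: x=-1/4 → posterior Normal(-89/158, 56/79)
obs 10: x=1/4 → posterior Normal(-85/174, 56/87)
obs 11: x=3 → posterior Normal(-37/190, 56/95)
obs 12: x=5 → posterior Normal(43/206, 56/103)
obs 13: x=3/4 → posterior Normal(55/222, 56/111)
obs 14: x=-5 → posterior Normal(-25/238, 8/17)

mu_0=-25/238, tau_0^2=8/17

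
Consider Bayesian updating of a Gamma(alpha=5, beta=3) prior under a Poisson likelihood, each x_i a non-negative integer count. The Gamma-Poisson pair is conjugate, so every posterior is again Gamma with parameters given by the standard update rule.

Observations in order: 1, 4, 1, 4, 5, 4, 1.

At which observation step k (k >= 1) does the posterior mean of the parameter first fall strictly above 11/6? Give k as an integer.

obs 1: x=1 → posterior Gamma(6, 4)
obs 2: x=4 → posterior Gamma(10, 5)
obs 3: x=1 → posterior Gamma(11, 6)
obs 4: x=4 → posterior Gamma(15, 7)
obs 5: x=5 → posterior Gamma(20, 8)
obs 6: x=4 → posterior Gamma(24, 9)
obs 7: x=1 → posterior Gamma(25, 10)

k = 2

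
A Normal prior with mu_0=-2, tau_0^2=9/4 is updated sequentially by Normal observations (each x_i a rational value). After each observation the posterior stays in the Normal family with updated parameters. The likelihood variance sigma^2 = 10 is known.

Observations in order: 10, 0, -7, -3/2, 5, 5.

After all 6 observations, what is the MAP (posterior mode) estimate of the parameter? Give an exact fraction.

obs 1: x=10 → posterior Normal(10/49, 90/49)
obs 2: x=0 → posterior Normal(5/29, 45/29)
obs 3: x=-7 → posterior Normal(-53/67, 90/67)
obs 4: x=-3/2 → posterior Normal(-7/8, 45/38)
obs 5: x=5 → posterior Normal(-43/170, 18/17)
obs 6: x=5 → posterior Normal(1/4, 45/47)

1/4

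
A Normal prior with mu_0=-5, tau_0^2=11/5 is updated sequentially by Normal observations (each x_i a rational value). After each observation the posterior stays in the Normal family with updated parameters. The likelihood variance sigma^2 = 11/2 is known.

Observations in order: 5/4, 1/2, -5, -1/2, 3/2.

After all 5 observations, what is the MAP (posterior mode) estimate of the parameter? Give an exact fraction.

obs 1: x=5/4 → posterior Normal(-45/14, 11/7)
obs 2: x=1/2 → posterior Normal(-43/18, 11/9)
obs 3: x=-5 → posterior Normal(-63/22, 1)
obs 4: x=-1/2 → posterior Normal(-5/2, 11/13)
obs 5: x=3/2 → posterior Normal(-59/30, 11/15)

-59/30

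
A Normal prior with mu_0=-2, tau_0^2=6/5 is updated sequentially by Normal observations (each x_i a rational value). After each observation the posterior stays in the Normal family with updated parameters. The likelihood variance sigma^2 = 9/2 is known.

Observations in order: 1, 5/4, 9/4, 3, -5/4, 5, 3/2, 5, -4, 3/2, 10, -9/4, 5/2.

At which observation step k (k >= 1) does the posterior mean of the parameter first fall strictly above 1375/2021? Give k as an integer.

k = 8

obs 1: x=1 → posterior Normal(-26/19, 18/19)
obs 2: x=5/4 → posterior Normal(-21/23, 18/23)
obs 3: x=9/4 → posterior Normal(-4/9, 2/3)
obs 4: x=3 → posterior Normal(0, 18/31)
obs 5: x=-5/4 → posterior Normal(-1/7, 18/35)
obs 6: x=5 → posterior Normal(5/13, 6/13)
obs 7: x=3/2 → posterior Normal(21/43, 18/43)
obs 8: x=5 → posterior Normal(41/47, 18/47)
obs 9: x=-4 → posterior Normal(25/51, 6/17)
obs 10: x=3/2 → posterior Normal(31/55, 18/55)
obs 11: x=10 → posterior Normal(71/59, 18/59)
obs 12: x=-9/4 → posterior Normal(62/63, 2/7)
obs 13: x=5/2 → posterior Normal(72/67, 18/67)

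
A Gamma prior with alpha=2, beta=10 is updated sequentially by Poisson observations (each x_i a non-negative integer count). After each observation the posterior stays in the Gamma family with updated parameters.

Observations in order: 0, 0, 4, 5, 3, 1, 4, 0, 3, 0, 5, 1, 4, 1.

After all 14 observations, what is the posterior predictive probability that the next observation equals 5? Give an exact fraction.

1535871411387132552923978591681814213497922810544128/132348898008484427979425390731194056570529937744140625

obs 1: x=0 → posterior Gamma(2, 11)
obs 2: x=0 → posterior Gamma(2, 12)
obs 3: x=4 → posterior Gamma(6, 13)
obs 4: x=5 → posterior Gamma(11, 14)
obs 5: x=3 → posterior Gamma(14, 15)
obs 6: x=1 → posterior Gamma(15, 16)
obs 7: x=4 → posterior Gamma(19, 17)
obs 8: x=0 → posterior Gamma(19, 18)
obs 9: x=3 → posterior Gamma(22, 19)
obs 10: x=0 → posterior Gamma(22, 20)
obs 11: x=5 → posterior Gamma(27, 21)
obs 12: x=1 → posterior Gamma(28, 22)
obs 13: x=4 → posterior Gamma(32, 23)
obs 14: x=1 → posterior Gamma(33, 24)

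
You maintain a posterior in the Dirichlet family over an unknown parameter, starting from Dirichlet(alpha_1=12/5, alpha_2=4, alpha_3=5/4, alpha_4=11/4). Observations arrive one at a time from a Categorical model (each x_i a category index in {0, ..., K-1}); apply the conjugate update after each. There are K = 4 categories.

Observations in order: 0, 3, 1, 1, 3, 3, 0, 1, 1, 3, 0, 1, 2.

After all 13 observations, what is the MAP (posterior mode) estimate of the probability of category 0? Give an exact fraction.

22/97

obs 1: x=0 → posterior Dirichlet(17/5, 4, 5/4, 11/4)
obs 2: x=3 → posterior Dirichlet(17/5, 4, 5/4, 15/4)
obs 3: x=1 → posterior Dirichlet(17/5, 5, 5/4, 15/4)
obs 4: x=1 → posterior Dirichlet(17/5, 6, 5/4, 15/4)
obs 5: x=3 → posterior Dirichlet(17/5, 6, 5/4, 19/4)
obs 6: x=3 → posterior Dirichlet(17/5, 6, 5/4, 23/4)
obs 7: x=0 → posterior Dirichlet(22/5, 6, 5/4, 23/4)
obs 8: x=1 → posterior Dirichlet(22/5, 7, 5/4, 23/4)
obs 9: x=1 → posterior Dirichlet(22/5, 8, 5/4, 23/4)
obs 10: x=3 → posterior Dirichlet(22/5, 8, 5/4, 27/4)
obs 11: x=0 → posterior Dirichlet(27/5, 8, 5/4, 27/4)
obs 12: x=1 → posterior Dirichlet(27/5, 9, 5/4, 27/4)
obs 13: x=2 → posterior Dirichlet(27/5, 9, 9/4, 27/4)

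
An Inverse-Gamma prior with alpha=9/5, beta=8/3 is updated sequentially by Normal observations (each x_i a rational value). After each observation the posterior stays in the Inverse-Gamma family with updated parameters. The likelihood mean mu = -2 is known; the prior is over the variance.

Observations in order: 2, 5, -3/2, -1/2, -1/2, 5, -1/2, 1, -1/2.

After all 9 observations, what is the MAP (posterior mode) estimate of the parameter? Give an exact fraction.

obs 1: x=2 → posterior Inverse-Gamma(23/10, 32/3)
obs 2: x=5 → posterior Inverse-Gamma(14/5, 211/6)
obs 3: x=-3/2 → posterior Inverse-Gamma(33/10, 847/24)
obs 4: x=-1/2 → posterior Inverse-Gamma(19/5, 437/12)
obs 5: x=-1/2 → posterior Inverse-Gamma(43/10, 901/24)
obs 6: x=5 → posterior Inverse-Gamma(24/5, 1489/24)
obs 7: x=-1/2 → posterior Inverse-Gamma(53/10, 379/6)
obs 8: x=1 → posterior Inverse-Gamma(29/5, 203/3)
obs 9: x=-1/2 → posterior Inverse-Gamma(63/10, 1651/24)

8255/876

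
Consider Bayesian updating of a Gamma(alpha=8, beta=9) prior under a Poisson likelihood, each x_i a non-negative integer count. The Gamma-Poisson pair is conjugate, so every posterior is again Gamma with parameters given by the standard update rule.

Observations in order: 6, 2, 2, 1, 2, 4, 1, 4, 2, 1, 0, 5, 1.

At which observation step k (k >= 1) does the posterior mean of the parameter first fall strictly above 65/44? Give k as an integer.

obs 1: x=6 → posterior Gamma(14, 10)
obs 2: x=2 → posterior Gamma(16, 11)
obs 3: x=2 → posterior Gamma(18, 12)
obs 4: x=1 → posterior Gamma(19, 13)
obs 5: x=2 → posterior Gamma(21, 14)
obs 6: x=4 → posterior Gamma(25, 15)
obs 7: x=1 → posterior Gamma(26, 16)
obs 8: x=4 → posterior Gamma(30, 17)
obs 9: x=2 → posterior Gamma(32, 18)
obs 10: x=1 → posterior Gamma(33, 19)
obs 11: x=0 → posterior Gamma(33, 20)
obs 12: x=5 → posterior Gamma(38, 21)
obs 13: x=1 → posterior Gamma(39, 22)

k = 3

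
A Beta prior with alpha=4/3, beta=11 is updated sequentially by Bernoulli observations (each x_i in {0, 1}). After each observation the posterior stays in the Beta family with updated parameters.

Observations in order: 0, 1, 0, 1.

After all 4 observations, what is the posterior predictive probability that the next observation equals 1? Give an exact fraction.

obs 1: x=0 → posterior Beta(4/3, 12)
obs 2: x=1 → posterior Beta(7/3, 12)
obs 3: x=0 → posterior Beta(7/3, 13)
obs 4: x=1 → posterior Beta(10/3, 13)

10/49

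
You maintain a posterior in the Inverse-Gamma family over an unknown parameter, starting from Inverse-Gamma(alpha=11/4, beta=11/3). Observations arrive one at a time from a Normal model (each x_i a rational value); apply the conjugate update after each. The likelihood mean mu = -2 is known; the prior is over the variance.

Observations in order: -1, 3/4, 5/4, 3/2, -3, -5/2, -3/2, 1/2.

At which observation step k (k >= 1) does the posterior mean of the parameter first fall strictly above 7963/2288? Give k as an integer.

k = 3

obs 1: x=-1 → posterior Inverse-Gamma(13/4, 25/6)
obs 2: x=3/4 → posterior Inverse-Gamma(15/4, 763/96)
obs 3: x=5/4 → posterior Inverse-Gamma(17/4, 635/48)
obs 4: x=3/2 → posterior Inverse-Gamma(19/4, 929/48)
obs 5: x=-3 → posterior Inverse-Gamma(21/4, 953/48)
obs 6: x=-5/2 → posterior Inverse-Gamma(23/4, 959/48)
obs 7: x=-3/2 → posterior Inverse-Gamma(25/4, 965/48)
obs 8: x=1/2 → posterior Inverse-Gamma(27/4, 1115/48)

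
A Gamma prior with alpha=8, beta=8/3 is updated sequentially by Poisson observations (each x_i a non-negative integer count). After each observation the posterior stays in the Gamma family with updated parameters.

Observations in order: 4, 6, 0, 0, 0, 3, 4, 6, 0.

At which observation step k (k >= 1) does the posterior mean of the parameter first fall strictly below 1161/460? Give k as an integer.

k = 5

obs 1: x=4 → posterior Gamma(12, 11/3)
obs 2: x=6 → posterior Gamma(18, 14/3)
obs 3: x=0 → posterior Gamma(18, 17/3)
obs 4: x=0 → posterior Gamma(18, 20/3)
obs 5: x=0 → posterior Gamma(18, 23/3)
obs 6: x=3 → posterior Gamma(21, 26/3)
obs 7: x=4 → posterior Gamma(25, 29/3)
obs 8: x=6 → posterior Gamma(31, 32/3)
obs 9: x=0 → posterior Gamma(31, 35/3)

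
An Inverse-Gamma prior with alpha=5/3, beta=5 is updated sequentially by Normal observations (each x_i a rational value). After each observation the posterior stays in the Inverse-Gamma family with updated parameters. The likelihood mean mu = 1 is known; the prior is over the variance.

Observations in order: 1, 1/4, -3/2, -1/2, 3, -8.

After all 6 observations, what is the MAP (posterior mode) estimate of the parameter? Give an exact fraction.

obs 1: x=1 → posterior Inverse-Gamma(13/6, 5)
obs 2: x=1/4 → posterior Inverse-Gamma(8/3, 169/32)
obs 3: x=-3/2 → posterior Inverse-Gamma(19/6, 269/32)
obs 4: x=-1/2 → posterior Inverse-Gamma(11/3, 305/32)
obs 5: x=3 → posterior Inverse-Gamma(25/6, 369/32)
obs 6: x=-8 → posterior Inverse-Gamma(14/3, 1665/32)

4995/544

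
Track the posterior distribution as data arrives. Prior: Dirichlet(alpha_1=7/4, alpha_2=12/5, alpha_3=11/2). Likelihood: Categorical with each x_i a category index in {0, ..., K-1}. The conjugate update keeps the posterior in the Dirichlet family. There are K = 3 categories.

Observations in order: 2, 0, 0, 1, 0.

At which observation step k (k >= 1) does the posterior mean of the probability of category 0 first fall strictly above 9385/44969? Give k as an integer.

obs 1: x=2 → posterior Dirichlet(7/4, 12/5, 13/2)
obs 2: x=0 → posterior Dirichlet(11/4, 12/5, 13/2)
obs 3: x=0 → posterior Dirichlet(15/4, 12/5, 13/2)
obs 4: x=1 → posterior Dirichlet(15/4, 17/5, 13/2)
obs 5: x=0 → posterior Dirichlet(19/4, 17/5, 13/2)

k = 2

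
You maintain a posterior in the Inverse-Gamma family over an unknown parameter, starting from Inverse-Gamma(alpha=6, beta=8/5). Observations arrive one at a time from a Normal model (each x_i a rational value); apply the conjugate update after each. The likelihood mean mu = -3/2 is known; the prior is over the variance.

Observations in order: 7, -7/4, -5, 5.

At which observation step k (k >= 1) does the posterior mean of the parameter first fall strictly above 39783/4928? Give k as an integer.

obs 1: x=7 → posterior Inverse-Gamma(13/2, 1509/40)
obs 2: x=-7/4 → posterior Inverse-Gamma(7, 6041/160)
obs 3: x=-5 → posterior Inverse-Gamma(15/2, 7021/160)
obs 4: x=5 → posterior Inverse-Gamma(8, 10401/160)

k = 4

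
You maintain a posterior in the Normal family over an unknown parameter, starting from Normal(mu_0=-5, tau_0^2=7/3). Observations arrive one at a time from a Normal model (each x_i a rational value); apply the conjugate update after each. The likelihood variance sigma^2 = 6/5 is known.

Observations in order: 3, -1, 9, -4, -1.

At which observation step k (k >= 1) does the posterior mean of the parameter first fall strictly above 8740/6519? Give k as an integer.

k = 3

obs 1: x=3 → posterior Normal(15/53, 42/53)
obs 2: x=-1 → posterior Normal(-5/22, 21/44)
obs 3: x=9 → posterior Normal(295/123, 14/41)
obs 4: x=-4 → posterior Normal(155/158, 21/79)
obs 5: x=-1 → posterior Normal(120/193, 42/193)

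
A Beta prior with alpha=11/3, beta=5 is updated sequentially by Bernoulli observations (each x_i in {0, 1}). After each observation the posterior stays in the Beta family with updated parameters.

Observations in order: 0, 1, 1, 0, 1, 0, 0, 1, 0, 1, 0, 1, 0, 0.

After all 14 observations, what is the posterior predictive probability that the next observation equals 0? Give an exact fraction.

obs 1: x=0 → posterior Beta(11/3, 6)
obs 2: x=1 → posterior Beta(14/3, 6)
obs 3: x=1 → posterior Beta(17/3, 6)
obs 4: x=0 → posterior Beta(17/3, 7)
obs 5: x=1 → posterior Beta(20/3, 7)
obs 6: x=0 → posterior Beta(20/3, 8)
obs 7: x=0 → posterior Beta(20/3, 9)
obs 8: x=1 → posterior Beta(23/3, 9)
obs 9: x=0 → posterior Beta(23/3, 10)
obs 10: x=1 → posterior Beta(26/3, 10)
obs 11: x=0 → posterior Beta(26/3, 11)
obs 12: x=1 → posterior Beta(29/3, 11)
obs 13: x=0 → posterior Beta(29/3, 12)
obs 14: x=0 → posterior Beta(29/3, 13)

39/68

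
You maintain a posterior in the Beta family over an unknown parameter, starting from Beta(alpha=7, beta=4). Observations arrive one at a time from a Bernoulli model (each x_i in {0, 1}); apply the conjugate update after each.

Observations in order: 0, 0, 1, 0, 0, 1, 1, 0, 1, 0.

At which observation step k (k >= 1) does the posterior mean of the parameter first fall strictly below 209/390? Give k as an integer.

obs 1: x=0 → posterior Beta(7, 5)
obs 2: x=0 → posterior Beta(7, 6)
obs 3: x=1 → posterior Beta(8, 6)
obs 4: x=0 → posterior Beta(8, 7)
obs 5: x=0 → posterior Beta(8, 8)
obs 6: x=1 → posterior Beta(9, 8)
obs 7: x=1 → posterior Beta(10, 8)
obs 8: x=0 → posterior Beta(10, 9)
obs 9: x=1 → posterior Beta(11, 9)
obs 10: x=0 → posterior Beta(11, 10)

k = 4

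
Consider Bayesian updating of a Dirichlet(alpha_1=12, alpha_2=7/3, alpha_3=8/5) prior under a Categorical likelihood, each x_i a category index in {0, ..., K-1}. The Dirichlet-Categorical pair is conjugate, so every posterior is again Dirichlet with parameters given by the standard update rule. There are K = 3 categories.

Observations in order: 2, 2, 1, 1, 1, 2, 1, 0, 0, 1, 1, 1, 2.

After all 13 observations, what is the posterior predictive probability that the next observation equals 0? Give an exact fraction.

15/31

obs 1: x=2 → posterior Dirichlet(12, 7/3, 13/5)
obs 2: x=2 → posterior Dirichlet(12, 7/3, 18/5)
obs 3: x=1 → posterior Dirichlet(12, 10/3, 18/5)
obs 4: x=1 → posterior Dirichlet(12, 13/3, 18/5)
obs 5: x=1 → posterior Dirichlet(12, 16/3, 18/5)
obs 6: x=2 → posterior Dirichlet(12, 16/3, 23/5)
obs 7: x=1 → posterior Dirichlet(12, 19/3, 23/5)
obs 8: x=0 → posterior Dirichlet(13, 19/3, 23/5)
obs 9: x=0 → posterior Dirichlet(14, 19/3, 23/5)
obs 10: x=1 → posterior Dirichlet(14, 22/3, 23/5)
obs 11: x=1 → posterior Dirichlet(14, 25/3, 23/5)
obs 12: x=1 → posterior Dirichlet(14, 28/3, 23/5)
obs 13: x=2 → posterior Dirichlet(14, 28/3, 28/5)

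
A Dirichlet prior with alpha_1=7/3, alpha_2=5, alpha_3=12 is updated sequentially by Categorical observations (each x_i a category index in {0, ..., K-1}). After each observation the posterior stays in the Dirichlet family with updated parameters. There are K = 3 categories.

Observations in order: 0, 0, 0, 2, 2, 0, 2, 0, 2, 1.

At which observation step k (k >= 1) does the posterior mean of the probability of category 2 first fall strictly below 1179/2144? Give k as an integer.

obs 1: x=0 → posterior Dirichlet(10/3, 5, 12)
obs 2: x=0 → posterior Dirichlet(13/3, 5, 12)
obs 3: x=0 → posterior Dirichlet(16/3, 5, 12)
obs 4: x=2 → posterior Dirichlet(16/3, 5, 13)
obs 5: x=2 → posterior Dirichlet(16/3, 5, 14)
obs 6: x=0 → posterior Dirichlet(19/3, 5, 14)
obs 7: x=2 → posterior Dirichlet(19/3, 5, 15)
obs 8: x=0 → posterior Dirichlet(22/3, 5, 15)
obs 9: x=2 → posterior Dirichlet(22/3, 5, 16)
obs 10: x=1 → posterior Dirichlet(22/3, 6, 16)

k = 3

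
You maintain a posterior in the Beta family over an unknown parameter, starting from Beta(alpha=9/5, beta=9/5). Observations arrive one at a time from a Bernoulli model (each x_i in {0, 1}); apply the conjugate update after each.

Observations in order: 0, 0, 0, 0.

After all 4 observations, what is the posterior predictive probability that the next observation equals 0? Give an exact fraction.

29/38

obs 1: x=0 → posterior Beta(9/5, 14/5)
obs 2: x=0 → posterior Beta(9/5, 19/5)
obs 3: x=0 → posterior Beta(9/5, 24/5)
obs 4: x=0 → posterior Beta(9/5, 29/5)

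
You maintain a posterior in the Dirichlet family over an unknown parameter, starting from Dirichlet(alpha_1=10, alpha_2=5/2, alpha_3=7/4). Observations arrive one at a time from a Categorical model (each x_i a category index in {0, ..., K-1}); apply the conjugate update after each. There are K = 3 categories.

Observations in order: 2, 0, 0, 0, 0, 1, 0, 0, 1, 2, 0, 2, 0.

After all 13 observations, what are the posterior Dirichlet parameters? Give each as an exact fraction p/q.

alpha_1=18, alpha_2=9/2, alpha_3=19/4

obs 1: x=2 → posterior Dirichlet(10, 5/2, 11/4)
obs 2: x=0 → posterior Dirichlet(11, 5/2, 11/4)
obs 3: x=0 → posterior Dirichlet(12, 5/2, 11/4)
obs 4: x=0 → posterior Dirichlet(13, 5/2, 11/4)
obs 5: x=0 → posterior Dirichlet(14, 5/2, 11/4)
obs 6: x=1 → posterior Dirichlet(14, 7/2, 11/4)
obs 7: x=0 → posterior Dirichlet(15, 7/2, 11/4)
obs 8: x=0 → posterior Dirichlet(16, 7/2, 11/4)
obs 9: x=1 → posterior Dirichlet(16, 9/2, 11/4)
obs 10: x=2 → posterior Dirichlet(16, 9/2, 15/4)
obs 11: x=0 → posterior Dirichlet(17, 9/2, 15/4)
obs 12: x=2 → posterior Dirichlet(17, 9/2, 19/4)
obs 13: x=0 → posterior Dirichlet(18, 9/2, 19/4)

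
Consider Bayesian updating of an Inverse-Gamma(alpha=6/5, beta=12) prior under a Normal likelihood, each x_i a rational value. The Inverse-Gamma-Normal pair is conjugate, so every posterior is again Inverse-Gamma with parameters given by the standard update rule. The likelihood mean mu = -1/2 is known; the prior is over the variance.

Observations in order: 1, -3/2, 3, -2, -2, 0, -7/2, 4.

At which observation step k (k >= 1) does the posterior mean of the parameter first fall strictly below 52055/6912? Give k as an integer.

obs 1: x=1 → posterior Inverse-Gamma(17/10, 105/8)
obs 2: x=-3/2 → posterior Inverse-Gamma(11/5, 109/8)
obs 3: x=3 → posterior Inverse-Gamma(27/10, 79/4)
obs 4: x=-2 → posterior Inverse-Gamma(16/5, 167/8)
obs 5: x=-2 → posterior Inverse-Gamma(37/10, 22)
obs 6: x=0 → posterior Inverse-Gamma(21/5, 177/8)
obs 7: x=-7/2 → posterior Inverse-Gamma(47/10, 213/8)
obs 8: x=4 → posterior Inverse-Gamma(26/5, 147/4)

k = 6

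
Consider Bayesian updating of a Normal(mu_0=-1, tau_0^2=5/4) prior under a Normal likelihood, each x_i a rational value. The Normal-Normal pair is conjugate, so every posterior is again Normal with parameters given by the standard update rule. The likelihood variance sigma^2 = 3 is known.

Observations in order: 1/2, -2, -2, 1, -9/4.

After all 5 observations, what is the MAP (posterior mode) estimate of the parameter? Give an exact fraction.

obs 1: x=1/2 → posterior Normal(-19/34, 15/17)
obs 2: x=-2 → posterior Normal(-39/44, 15/22)
obs 3: x=-2 → posterior Normal(-59/54, 5/9)
obs 4: x=1 → posterior Normal(-49/64, 15/32)
obs 5: x=-9/4 → posterior Normal(-143/148, 15/37)

-143/148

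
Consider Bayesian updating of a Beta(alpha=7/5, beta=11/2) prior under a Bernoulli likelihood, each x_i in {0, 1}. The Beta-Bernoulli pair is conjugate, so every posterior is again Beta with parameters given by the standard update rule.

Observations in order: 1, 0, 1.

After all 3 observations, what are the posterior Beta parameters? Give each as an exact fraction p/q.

alpha=17/5, beta=13/2

obs 1: x=1 → posterior Beta(12/5, 11/2)
obs 2: x=0 → posterior Beta(12/5, 13/2)
obs 3: x=1 → posterior Beta(17/5, 13/2)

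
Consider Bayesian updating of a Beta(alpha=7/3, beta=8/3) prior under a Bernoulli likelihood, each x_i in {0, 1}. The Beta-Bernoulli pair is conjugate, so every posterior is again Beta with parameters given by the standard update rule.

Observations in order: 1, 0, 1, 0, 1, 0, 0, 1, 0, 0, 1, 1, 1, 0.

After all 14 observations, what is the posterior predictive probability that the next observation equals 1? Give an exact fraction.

28/57

obs 1: x=1 → posterior Beta(10/3, 8/3)
obs 2: x=0 → posterior Beta(10/3, 11/3)
obs 3: x=1 → posterior Beta(13/3, 11/3)
obs 4: x=0 → posterior Beta(13/3, 14/3)
obs 5: x=1 → posterior Beta(16/3, 14/3)
obs 6: x=0 → posterior Beta(16/3, 17/3)
obs 7: x=0 → posterior Beta(16/3, 20/3)
obs 8: x=1 → posterior Beta(19/3, 20/3)
obs 9: x=0 → posterior Beta(19/3, 23/3)
obs 10: x=0 → posterior Beta(19/3, 26/3)
obs 11: x=1 → posterior Beta(22/3, 26/3)
obs 12: x=1 → posterior Beta(25/3, 26/3)
obs 13: x=1 → posterior Beta(28/3, 26/3)
obs 14: x=0 → posterior Beta(28/3, 29/3)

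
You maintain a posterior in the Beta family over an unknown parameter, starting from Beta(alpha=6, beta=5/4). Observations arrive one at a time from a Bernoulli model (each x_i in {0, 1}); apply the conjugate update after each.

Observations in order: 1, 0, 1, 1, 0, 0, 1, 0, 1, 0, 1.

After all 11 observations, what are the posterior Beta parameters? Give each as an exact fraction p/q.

obs 1: x=1 → posterior Beta(7, 5/4)
obs 2: x=0 → posterior Beta(7, 9/4)
obs 3: x=1 → posterior Beta(8, 9/4)
obs 4: x=1 → posterior Beta(9, 9/4)
obs 5: x=0 → posterior Beta(9, 13/4)
obs 6: x=0 → posterior Beta(9, 17/4)
obs 7: x=1 → posterior Beta(10, 17/4)
obs 8: x=0 → posterior Beta(10, 21/4)
obs 9: x=1 → posterior Beta(11, 21/4)
obs 10: x=0 → posterior Beta(11, 25/4)
obs 11: x=1 → posterior Beta(12, 25/4)

alpha=12, beta=25/4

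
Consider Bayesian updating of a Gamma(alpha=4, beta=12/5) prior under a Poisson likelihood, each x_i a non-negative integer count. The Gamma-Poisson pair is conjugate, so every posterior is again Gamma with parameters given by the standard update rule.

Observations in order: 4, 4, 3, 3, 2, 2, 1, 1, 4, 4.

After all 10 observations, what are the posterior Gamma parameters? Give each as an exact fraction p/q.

alpha=32, beta=62/5

obs 1: x=4 → posterior Gamma(8, 17/5)
obs 2: x=4 → posterior Gamma(12, 22/5)
obs 3: x=3 → posterior Gamma(15, 27/5)
obs 4: x=3 → posterior Gamma(18, 32/5)
obs 5: x=2 → posterior Gamma(20, 37/5)
obs 6: x=2 → posterior Gamma(22, 42/5)
obs 7: x=1 → posterior Gamma(23, 47/5)
obs 8: x=1 → posterior Gamma(24, 52/5)
obs 9: x=4 → posterior Gamma(28, 57/5)
obs 10: x=4 → posterior Gamma(32, 62/5)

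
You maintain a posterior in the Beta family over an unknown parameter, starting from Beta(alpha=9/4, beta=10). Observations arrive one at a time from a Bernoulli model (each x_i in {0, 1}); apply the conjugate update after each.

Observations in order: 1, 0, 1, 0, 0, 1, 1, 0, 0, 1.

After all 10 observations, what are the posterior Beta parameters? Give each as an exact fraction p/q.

obs 1: x=1 → posterior Beta(13/4, 10)
obs 2: x=0 → posterior Beta(13/4, 11)
obs 3: x=1 → posterior Beta(17/4, 11)
obs 4: x=0 → posterior Beta(17/4, 12)
obs 5: x=0 → posterior Beta(17/4, 13)
obs 6: x=1 → posterior Beta(21/4, 13)
obs 7: x=1 → posterior Beta(25/4, 13)
obs 8: x=0 → posterior Beta(25/4, 14)
obs 9: x=0 → posterior Beta(25/4, 15)
obs 10: x=1 → posterior Beta(29/4, 15)

alpha=29/4, beta=15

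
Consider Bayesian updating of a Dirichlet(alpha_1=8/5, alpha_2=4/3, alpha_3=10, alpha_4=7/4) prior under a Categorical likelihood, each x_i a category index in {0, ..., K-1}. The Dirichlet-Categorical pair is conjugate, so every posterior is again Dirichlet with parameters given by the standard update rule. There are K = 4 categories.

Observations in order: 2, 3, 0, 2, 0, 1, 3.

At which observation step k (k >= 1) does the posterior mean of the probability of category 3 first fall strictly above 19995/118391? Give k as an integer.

obs 1: x=2 → posterior Dirichlet(8/5, 4/3, 11, 7/4)
obs 2: x=3 → posterior Dirichlet(8/5, 4/3, 11, 11/4)
obs 3: x=0 → posterior Dirichlet(13/5, 4/3, 11, 11/4)
obs 4: x=2 → posterior Dirichlet(13/5, 4/3, 12, 11/4)
obs 5: x=0 → posterior Dirichlet(18/5, 4/3, 12, 11/4)
obs 6: x=1 → posterior Dirichlet(18/5, 7/3, 12, 11/4)
obs 7: x=3 → posterior Dirichlet(18/5, 7/3, 12, 15/4)

k = 7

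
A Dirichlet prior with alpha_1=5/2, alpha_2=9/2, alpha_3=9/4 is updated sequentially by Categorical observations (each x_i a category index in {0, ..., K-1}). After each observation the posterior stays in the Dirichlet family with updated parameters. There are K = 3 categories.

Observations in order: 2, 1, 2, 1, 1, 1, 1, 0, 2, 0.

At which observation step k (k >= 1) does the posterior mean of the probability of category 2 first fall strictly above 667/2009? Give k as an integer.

k = 3

obs 1: x=2 → posterior Dirichlet(5/2, 9/2, 13/4)
obs 2: x=1 → posterior Dirichlet(5/2, 11/2, 13/4)
obs 3: x=2 → posterior Dirichlet(5/2, 11/2, 17/4)
obs 4: x=1 → posterior Dirichlet(5/2, 13/2, 17/4)
obs 5: x=1 → posterior Dirichlet(5/2, 15/2, 17/4)
obs 6: x=1 → posterior Dirichlet(5/2, 17/2, 17/4)
obs 7: x=1 → posterior Dirichlet(5/2, 19/2, 17/4)
obs 8: x=0 → posterior Dirichlet(7/2, 19/2, 17/4)
obs 9: x=2 → posterior Dirichlet(7/2, 19/2, 21/4)
obs 10: x=0 → posterior Dirichlet(9/2, 19/2, 21/4)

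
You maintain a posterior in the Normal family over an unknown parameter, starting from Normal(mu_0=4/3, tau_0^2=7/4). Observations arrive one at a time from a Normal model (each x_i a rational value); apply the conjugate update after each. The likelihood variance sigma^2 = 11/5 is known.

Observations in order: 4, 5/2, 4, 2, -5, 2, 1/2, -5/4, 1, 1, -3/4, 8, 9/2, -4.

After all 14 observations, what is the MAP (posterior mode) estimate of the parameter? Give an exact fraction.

obs 1: x=4 → posterior Normal(596/237, 77/79)
obs 2: x=5/2 → posterior Normal(1717/684, 77/114)
obs 3: x=4 → posterior Normal(2557/894, 77/149)
obs 4: x=2 → posterior Normal(2977/1104, 77/184)
obs 5: x=-5 → posterior Normal(1927/1314, 77/219)
obs 6: x=2 → posterior Normal(2347/1524, 77/254)
obs 7: x=1/2 → posterior Normal(1226/867, 77/289)
obs 8: x=-5/4 → posterior Normal(4379/3888, 77/324)
obs 9: x=1 → posterior Normal(4799/4308, 77/359)
obs 10: x=1 → posterior Normal(5219/4728, 77/394)
obs 11: x=-3/4 → posterior Normal(1226/1287, 7/39)
obs 12: x=8 → posterior Normal(1033/696, 77/464)
obs 13: x=9/2 → posterior Normal(5077/2994, 77/499)
obs 14: x=-4 → posterior Normal(4237/3204, 77/534)

4237/3204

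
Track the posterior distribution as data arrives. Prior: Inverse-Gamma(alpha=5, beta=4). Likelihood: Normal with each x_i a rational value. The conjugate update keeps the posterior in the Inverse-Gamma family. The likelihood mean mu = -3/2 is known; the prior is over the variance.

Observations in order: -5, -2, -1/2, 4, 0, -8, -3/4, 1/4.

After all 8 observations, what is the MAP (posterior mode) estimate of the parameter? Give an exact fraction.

obs 1: x=-5 → posterior Inverse-Gamma(11/2, 81/8)
obs 2: x=-2 → posterior Inverse-Gamma(6, 41/4)
obs 3: x=-1/2 → posterior Inverse-Gamma(13/2, 43/4)
obs 4: x=4 → posterior Inverse-Gamma(7, 207/8)
obs 5: x=0 → posterior Inverse-Gamma(15/2, 27)
obs 6: x=-8 → posterior Inverse-Gamma(8, 385/8)
obs 7: x=-3/4 → posterior Inverse-Gamma(17/2, 1549/32)
obs 8: x=1/4 → posterior Inverse-Gamma(9, 799/16)

799/160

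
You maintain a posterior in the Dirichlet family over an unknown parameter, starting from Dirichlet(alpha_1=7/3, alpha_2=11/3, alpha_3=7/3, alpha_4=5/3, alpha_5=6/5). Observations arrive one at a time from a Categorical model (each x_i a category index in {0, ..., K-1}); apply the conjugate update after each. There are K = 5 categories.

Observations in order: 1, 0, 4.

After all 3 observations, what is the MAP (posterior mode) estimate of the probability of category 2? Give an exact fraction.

10/69

obs 1: x=1 → posterior Dirichlet(7/3, 14/3, 7/3, 5/3, 6/5)
obs 2: x=0 → posterior Dirichlet(10/3, 14/3, 7/3, 5/3, 6/5)
obs 3: x=4 → posterior Dirichlet(10/3, 14/3, 7/3, 5/3, 11/5)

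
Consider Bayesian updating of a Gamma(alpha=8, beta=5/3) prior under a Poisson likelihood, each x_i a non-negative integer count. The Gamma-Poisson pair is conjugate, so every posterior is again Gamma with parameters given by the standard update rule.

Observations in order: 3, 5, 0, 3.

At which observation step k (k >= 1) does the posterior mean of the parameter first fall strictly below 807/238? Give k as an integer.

obs 1: x=3 → posterior Gamma(11, 8/3)
obs 2: x=5 → posterior Gamma(16, 11/3)
obs 3: x=0 → posterior Gamma(16, 14/3)
obs 4: x=3 → posterior Gamma(19, 17/3)

k = 4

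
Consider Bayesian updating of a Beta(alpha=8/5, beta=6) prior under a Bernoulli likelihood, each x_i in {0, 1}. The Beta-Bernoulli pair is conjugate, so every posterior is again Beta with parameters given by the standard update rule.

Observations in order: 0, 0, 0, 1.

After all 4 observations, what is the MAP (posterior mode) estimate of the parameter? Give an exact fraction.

1/6

obs 1: x=0 → posterior Beta(8/5, 7)
obs 2: x=0 → posterior Beta(8/5, 8)
obs 3: x=0 → posterior Beta(8/5, 9)
obs 4: x=1 → posterior Beta(13/5, 9)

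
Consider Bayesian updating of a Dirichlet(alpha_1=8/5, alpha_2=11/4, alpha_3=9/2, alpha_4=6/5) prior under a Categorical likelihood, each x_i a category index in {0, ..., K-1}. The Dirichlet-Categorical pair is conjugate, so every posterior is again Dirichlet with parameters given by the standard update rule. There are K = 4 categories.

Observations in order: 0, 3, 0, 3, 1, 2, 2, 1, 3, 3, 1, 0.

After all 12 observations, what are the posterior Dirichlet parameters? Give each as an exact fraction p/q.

obs 1: x=0 → posterior Dirichlet(13/5, 11/4, 9/2, 6/5)
obs 2: x=3 → posterior Dirichlet(13/5, 11/4, 9/2, 11/5)
obs 3: x=0 → posterior Dirichlet(18/5, 11/4, 9/2, 11/5)
obs 4: x=3 → posterior Dirichlet(18/5, 11/4, 9/2, 16/5)
obs 5: x=1 → posterior Dirichlet(18/5, 15/4, 9/2, 16/5)
obs 6: x=2 → posterior Dirichlet(18/5, 15/4, 11/2, 16/5)
obs 7: x=2 → posterior Dirichlet(18/5, 15/4, 13/2, 16/5)
obs 8: x=1 → posterior Dirichlet(18/5, 19/4, 13/2, 16/5)
obs 9: x=3 → posterior Dirichlet(18/5, 19/4, 13/2, 21/5)
obs 10: x=3 → posterior Dirichlet(18/5, 19/4, 13/2, 26/5)
obs 11: x=1 → posterior Dirichlet(18/5, 23/4, 13/2, 26/5)
obs 12: x=0 → posterior Dirichlet(23/5, 23/4, 13/2, 26/5)

alpha_1=23/5, alpha_2=23/4, alpha_3=13/2, alpha_4=26/5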